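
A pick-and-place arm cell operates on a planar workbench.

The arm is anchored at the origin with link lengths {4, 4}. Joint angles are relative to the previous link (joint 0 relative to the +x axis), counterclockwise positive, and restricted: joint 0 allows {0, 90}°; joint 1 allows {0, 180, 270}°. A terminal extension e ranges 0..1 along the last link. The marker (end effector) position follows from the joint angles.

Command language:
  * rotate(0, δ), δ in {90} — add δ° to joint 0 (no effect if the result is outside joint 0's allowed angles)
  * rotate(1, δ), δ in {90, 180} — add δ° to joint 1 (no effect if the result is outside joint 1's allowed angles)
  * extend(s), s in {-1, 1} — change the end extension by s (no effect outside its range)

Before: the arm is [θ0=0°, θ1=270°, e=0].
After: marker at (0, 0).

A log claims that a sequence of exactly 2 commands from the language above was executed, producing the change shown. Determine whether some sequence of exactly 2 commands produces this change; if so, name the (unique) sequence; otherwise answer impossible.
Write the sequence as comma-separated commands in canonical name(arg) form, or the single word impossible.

key: running rotate(1, 180) before rotate(1, 90) would end elsewhere — order is forced
t0: [θ0=0°, θ1=270°, e=0]
[1] after rotate(1, 90): [θ0=0°, θ1=0°, e=0]
[2] after rotate(1, 180): [θ0=0°, θ1=180°, e=0]
uniquely the one of 25 2-step routes that fits.

rotate(1, 90), rotate(1, 180)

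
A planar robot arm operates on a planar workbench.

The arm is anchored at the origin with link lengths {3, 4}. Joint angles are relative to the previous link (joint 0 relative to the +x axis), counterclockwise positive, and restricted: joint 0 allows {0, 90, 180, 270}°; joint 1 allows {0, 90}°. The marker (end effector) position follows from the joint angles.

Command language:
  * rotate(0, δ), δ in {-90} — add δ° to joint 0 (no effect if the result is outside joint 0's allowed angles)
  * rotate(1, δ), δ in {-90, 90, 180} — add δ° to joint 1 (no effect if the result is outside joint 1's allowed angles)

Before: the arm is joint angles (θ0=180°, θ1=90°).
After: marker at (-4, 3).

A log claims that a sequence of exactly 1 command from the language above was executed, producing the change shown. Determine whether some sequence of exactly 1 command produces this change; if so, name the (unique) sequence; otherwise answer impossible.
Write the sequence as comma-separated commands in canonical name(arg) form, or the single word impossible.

rotate(0, -90)

initial: joint angles (θ0=180°, θ1=90°)
1. rotate(0, -90) → joint angles (θ0=90°, θ1=90°)
uniquely the one of 4 1-step routes that fits.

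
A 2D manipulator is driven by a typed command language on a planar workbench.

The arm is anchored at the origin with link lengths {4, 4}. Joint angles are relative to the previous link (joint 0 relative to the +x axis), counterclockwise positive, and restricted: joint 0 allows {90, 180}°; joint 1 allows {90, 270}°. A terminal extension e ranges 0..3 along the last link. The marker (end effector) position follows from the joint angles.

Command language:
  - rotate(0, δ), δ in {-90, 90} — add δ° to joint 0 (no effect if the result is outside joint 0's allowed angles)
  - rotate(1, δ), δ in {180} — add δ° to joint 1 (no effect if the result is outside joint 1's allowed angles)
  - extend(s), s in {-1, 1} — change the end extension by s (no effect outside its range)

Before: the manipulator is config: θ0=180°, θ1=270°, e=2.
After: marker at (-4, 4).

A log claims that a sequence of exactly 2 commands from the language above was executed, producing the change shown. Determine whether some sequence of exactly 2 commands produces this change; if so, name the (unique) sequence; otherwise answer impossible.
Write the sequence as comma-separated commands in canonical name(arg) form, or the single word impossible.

from: config: θ0=180°, θ1=270°, e=2
1. extend(-1) → config: θ0=180°, θ1=270°, e=1
2. extend(-1) → config: θ0=180°, θ1=270°, e=0
uniquely the one of 25 2-step routes that fits.

extend(-1), extend(-1)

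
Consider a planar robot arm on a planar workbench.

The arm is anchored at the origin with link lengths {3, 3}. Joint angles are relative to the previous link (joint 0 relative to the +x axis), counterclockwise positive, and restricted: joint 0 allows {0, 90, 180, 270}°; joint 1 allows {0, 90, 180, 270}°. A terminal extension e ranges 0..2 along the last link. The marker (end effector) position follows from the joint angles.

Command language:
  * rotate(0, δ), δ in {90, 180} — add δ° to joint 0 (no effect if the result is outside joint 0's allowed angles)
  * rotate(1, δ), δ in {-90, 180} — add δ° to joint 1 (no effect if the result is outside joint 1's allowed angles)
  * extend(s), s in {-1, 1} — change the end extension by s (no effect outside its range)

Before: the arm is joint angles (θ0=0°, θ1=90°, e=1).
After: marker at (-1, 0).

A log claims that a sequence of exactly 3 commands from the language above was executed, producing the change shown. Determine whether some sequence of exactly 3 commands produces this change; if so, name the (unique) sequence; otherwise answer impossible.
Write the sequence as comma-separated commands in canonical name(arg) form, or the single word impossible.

begin: joint angles (θ0=0°, θ1=90°, e=1)
1. rotate(1, -90) → joint angles (θ0=0°, θ1=0°, e=1)
2. rotate(1, -90) → joint angles (θ0=0°, θ1=270°, e=1)
3. rotate(1, -90) → joint angles (θ0=0°, θ1=180°, e=1)
uniquely the one of 216 3-step routes that fits.

rotate(1, -90), rotate(1, -90), rotate(1, -90)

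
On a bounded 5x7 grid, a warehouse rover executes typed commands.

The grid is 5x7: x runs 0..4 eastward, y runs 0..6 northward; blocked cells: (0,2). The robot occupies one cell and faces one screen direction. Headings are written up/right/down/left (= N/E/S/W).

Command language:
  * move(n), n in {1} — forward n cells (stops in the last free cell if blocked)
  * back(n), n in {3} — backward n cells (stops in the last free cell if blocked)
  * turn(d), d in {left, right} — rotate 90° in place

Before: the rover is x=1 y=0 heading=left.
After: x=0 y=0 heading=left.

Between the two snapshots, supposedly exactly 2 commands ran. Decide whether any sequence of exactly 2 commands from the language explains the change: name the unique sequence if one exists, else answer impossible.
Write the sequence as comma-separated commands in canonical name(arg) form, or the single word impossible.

key: heading stays W — no command in the sequence turns
start: x=1 y=0 heading=left
1. move(1) → x=0 y=0 heading=left
2. move(1) → x=0 y=0 heading=left
all 16 alternatives checked — unique.

move(1), move(1)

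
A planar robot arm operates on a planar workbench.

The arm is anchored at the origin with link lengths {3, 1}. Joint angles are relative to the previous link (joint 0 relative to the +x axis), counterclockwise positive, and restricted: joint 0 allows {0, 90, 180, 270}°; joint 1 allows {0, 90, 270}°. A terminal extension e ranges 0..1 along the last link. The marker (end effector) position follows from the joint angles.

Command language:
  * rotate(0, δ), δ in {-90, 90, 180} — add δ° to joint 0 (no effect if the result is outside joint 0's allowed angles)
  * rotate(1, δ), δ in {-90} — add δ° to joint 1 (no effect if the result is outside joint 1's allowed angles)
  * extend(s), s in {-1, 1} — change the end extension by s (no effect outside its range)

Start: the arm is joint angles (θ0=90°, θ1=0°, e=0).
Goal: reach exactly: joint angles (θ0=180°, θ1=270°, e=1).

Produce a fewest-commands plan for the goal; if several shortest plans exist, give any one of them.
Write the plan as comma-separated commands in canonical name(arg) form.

rotate(1, -90), extend(1), rotate(0, 90)

start: joint angles (θ0=90°, θ1=0°, e=0)
[1] after rotate(1, -90): joint angles (θ0=90°, θ1=270°, e=0)
[2] after extend(1): joint angles (θ0=90°, θ1=270°, e=1)
[3] after rotate(0, 90): joint angles (θ0=180°, θ1=270°, e=1)
shorter routes all fall short; 3 is best.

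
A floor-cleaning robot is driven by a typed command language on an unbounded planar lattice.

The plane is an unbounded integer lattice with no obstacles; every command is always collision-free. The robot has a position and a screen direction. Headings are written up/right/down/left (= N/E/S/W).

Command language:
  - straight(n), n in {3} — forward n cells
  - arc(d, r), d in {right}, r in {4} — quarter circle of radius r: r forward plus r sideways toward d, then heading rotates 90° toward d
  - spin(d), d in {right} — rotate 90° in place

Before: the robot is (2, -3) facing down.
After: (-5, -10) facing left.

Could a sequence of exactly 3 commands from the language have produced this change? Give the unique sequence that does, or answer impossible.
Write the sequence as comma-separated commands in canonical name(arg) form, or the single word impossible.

key: position moved to (-5,-10) AND the heading swung to W — translation plus rotation needed
initial: (2, -3) facing down
1. straight(3) → (2, -6) facing down
2. arc(right, 4) → (-2, -10) facing left
3. straight(3) → (-5, -10) facing left
all 27 alternatives checked — unique.

straight(3), arc(right, 4), straight(3)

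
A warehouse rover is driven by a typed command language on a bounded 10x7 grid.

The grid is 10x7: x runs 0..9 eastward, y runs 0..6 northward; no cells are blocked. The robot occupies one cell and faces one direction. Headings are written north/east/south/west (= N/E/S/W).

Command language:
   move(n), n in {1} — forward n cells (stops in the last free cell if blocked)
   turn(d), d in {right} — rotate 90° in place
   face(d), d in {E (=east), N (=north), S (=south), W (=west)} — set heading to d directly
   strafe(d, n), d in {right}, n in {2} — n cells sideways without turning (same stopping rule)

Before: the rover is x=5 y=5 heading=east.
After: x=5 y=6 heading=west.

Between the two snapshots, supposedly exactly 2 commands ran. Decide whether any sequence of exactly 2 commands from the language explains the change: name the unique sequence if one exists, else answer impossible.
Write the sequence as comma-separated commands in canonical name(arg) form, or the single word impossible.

face(W), strafe(right, 2)

key: strafe(right, 2) runs into the grid edge before its full distance
begin: x=5 y=5 heading=east
1. face(W) → x=5 y=5 heading=west
2. strafe(right, 2) → x=5 y=6 heading=west
no other 2-command option fits: unique.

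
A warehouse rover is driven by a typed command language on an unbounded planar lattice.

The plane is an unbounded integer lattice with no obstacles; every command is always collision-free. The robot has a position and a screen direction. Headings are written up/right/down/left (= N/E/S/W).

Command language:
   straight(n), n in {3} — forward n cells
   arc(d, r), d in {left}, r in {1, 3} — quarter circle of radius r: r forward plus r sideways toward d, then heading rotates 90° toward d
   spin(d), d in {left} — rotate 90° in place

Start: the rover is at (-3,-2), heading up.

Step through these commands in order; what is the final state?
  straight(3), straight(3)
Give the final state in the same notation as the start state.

at (-3,4), heading up

from: at (-3,-2), heading up
[1] after straight(3): at (-3,1), heading up
[2] after straight(3): at (-3,4), heading up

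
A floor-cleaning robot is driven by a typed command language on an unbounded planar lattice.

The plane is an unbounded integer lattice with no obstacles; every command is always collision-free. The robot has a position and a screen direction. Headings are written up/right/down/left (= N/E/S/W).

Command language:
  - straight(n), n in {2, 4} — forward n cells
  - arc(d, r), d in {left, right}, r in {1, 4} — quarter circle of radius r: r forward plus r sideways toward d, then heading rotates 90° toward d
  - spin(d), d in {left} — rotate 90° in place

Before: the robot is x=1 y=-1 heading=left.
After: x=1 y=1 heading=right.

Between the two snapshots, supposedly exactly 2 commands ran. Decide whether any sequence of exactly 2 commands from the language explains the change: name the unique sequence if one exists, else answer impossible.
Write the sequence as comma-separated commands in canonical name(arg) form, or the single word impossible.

key: cell and facing (now E) both changed — the 2 commands mix motion and turning
begin: x=1 y=-1 heading=left
[1] after arc(right, 1): x=0 y=0 heading=up
[2] after arc(right, 1): x=1 y=1 heading=right
all 49 alternatives checked — unique.

arc(right, 1), arc(right, 1)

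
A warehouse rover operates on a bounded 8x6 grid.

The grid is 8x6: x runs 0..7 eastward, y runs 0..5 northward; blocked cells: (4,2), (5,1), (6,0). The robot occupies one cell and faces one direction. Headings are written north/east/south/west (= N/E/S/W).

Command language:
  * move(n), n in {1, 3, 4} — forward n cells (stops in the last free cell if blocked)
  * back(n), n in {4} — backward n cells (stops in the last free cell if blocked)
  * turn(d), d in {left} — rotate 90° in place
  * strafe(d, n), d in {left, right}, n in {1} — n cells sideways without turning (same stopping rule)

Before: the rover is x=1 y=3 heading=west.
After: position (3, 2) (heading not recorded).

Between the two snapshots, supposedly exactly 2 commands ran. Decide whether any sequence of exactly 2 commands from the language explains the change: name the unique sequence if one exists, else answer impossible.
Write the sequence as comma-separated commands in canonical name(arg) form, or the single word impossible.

strafe(left, 1), back(4)

key: running back(4) before strafe(left, 1) would end elsewhere — order is forced
start: x=1 y=3 heading=west
step 1 (strafe(left, 1)): x=1 y=2 heading=west
step 2 (back(4)): x=3 y=2 heading=west
no other 2-command option fits: unique.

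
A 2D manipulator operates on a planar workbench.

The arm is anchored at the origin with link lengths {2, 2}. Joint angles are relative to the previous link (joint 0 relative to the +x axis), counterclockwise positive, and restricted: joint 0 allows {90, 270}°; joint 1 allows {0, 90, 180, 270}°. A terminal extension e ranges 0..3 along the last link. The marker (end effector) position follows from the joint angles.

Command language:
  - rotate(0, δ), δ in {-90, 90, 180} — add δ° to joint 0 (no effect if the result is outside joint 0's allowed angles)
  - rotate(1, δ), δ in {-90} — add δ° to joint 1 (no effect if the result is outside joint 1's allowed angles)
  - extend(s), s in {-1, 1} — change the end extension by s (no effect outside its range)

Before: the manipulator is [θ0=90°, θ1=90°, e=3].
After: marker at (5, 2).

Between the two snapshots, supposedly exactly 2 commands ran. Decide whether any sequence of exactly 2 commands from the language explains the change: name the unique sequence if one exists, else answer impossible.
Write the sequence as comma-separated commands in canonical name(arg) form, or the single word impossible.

rotate(1, -90), rotate(1, -90)

t0: [θ0=90°, θ1=90°, e=3]
1. rotate(1, -90) → [θ0=90°, θ1=0°, e=3]
2. rotate(1, -90) → [θ0=90°, θ1=270°, e=3]
uniquely the one of 36 2-step routes that fits.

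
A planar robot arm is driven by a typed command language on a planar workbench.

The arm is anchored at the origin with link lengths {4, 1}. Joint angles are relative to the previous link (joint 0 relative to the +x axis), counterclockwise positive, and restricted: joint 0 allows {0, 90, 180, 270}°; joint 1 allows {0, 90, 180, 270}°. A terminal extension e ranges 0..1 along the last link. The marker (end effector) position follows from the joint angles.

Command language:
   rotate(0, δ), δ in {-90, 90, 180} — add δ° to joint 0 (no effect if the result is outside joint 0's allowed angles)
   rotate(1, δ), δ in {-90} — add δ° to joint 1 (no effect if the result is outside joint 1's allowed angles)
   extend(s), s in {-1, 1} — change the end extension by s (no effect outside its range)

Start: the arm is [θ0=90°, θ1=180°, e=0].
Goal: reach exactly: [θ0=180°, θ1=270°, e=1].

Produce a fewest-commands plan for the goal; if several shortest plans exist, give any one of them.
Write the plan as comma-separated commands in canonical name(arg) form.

rotate(1, -90), rotate(1, -90), rotate(1, -90), rotate(0, 90), extend(1)

begin: [θ0=90°, θ1=180°, e=0]
[1] after rotate(1, -90): [θ0=90°, θ1=90°, e=0]
[2] after rotate(1, -90): [θ0=90°, θ1=0°, e=0]
[3] after rotate(1, -90): [θ0=90°, θ1=270°, e=0]
[4] after rotate(0, 90): [θ0=180°, θ1=270°, e=0]
[5] after extend(1): [θ0=180°, θ1=270°, e=1]
minimal: 5 command(s), checked below 5.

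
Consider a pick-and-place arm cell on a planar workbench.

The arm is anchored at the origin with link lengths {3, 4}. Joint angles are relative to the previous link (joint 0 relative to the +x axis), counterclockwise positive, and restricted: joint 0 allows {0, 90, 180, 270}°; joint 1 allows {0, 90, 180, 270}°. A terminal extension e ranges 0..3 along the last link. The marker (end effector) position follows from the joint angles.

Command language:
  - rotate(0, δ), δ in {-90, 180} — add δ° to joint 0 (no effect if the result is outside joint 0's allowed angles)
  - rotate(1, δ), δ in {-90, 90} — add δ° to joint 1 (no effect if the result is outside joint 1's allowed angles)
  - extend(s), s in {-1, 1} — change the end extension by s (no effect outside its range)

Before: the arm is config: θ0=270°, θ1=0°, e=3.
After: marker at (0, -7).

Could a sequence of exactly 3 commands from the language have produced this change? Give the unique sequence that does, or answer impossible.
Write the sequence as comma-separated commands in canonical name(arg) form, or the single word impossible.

extend(-1), extend(-1), extend(-1)

start: config: θ0=270°, θ1=0°, e=3
t=1 extend(-1) ⇒ config: θ0=270°, θ1=0°, e=2
t=2 extend(-1) ⇒ config: θ0=270°, θ1=0°, e=1
t=3 extend(-1) ⇒ config: θ0=270°, θ1=0°, e=0
no rival 3-sequence matches.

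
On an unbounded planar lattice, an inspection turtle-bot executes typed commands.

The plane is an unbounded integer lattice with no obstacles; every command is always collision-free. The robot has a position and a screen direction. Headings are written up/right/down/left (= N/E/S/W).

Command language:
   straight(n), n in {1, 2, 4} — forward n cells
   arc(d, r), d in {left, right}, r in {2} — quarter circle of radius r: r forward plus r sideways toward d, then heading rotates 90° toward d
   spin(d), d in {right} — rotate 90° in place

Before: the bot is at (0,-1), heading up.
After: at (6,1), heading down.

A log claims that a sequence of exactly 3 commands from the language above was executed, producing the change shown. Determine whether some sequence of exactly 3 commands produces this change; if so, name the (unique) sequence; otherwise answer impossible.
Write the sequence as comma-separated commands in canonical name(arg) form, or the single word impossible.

arc(right, 2), straight(4), spin(right)

key: running spin(right) before arc(right, 2) would end elsewhere — order is forced
from: at (0,-1), heading up
t=1 arc(right, 2) ⇒ at (2,1), heading right
t=2 straight(4) ⇒ at (6,1), heading right
t=3 spin(right) ⇒ at (6,1), heading down
uniquely the one of 216 3-step routes that fits.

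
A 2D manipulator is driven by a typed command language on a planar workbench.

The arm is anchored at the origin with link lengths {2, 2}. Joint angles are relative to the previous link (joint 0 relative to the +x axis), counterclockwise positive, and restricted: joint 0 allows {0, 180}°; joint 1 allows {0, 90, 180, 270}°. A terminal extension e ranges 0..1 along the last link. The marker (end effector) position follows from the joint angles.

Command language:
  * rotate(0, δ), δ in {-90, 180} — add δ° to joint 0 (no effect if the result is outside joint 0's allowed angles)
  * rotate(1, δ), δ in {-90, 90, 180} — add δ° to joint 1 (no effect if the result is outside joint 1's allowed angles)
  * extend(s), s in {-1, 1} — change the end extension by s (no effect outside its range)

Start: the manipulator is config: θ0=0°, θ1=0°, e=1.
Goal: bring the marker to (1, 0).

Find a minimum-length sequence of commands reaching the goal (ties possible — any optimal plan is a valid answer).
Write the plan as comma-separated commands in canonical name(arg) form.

t0: config: θ0=0°, θ1=0°, e=1
1. rotate(0, 180) → config: θ0=180°, θ1=0°, e=1
2. rotate(1, 180) → config: θ0=180°, θ1=180°, e=1
shorter routes all fall short; 2 is best.

rotate(0, 180), rotate(1, 180)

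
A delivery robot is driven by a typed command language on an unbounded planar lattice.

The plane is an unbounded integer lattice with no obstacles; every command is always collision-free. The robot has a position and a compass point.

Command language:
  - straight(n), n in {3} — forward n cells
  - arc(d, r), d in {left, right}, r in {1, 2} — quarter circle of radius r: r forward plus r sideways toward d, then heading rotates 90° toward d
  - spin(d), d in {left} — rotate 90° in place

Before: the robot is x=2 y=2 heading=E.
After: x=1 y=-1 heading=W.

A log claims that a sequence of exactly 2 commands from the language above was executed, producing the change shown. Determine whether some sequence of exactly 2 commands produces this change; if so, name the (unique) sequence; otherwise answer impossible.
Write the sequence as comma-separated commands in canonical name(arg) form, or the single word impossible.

arc(right, 1), arc(right, 2)

key: cell and facing (now W) both changed — the 2 commands mix motion and turning
from: x=2 y=2 heading=E
t=1 arc(right, 1) ⇒ x=3 y=1 heading=S
t=2 arc(right, 2) ⇒ x=1 y=-1 heading=W
no other 2-command option fits: unique.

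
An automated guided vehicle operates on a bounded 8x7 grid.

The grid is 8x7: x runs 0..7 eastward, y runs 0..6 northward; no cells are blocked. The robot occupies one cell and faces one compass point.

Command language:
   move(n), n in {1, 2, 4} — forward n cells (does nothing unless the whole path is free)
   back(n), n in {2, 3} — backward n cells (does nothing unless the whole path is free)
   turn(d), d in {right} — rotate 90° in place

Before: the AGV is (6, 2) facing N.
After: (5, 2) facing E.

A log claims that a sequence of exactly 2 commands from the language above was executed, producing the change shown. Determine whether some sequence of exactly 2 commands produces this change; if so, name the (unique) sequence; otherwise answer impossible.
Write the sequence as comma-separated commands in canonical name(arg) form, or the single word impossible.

no 2-step route produces this change.

impossible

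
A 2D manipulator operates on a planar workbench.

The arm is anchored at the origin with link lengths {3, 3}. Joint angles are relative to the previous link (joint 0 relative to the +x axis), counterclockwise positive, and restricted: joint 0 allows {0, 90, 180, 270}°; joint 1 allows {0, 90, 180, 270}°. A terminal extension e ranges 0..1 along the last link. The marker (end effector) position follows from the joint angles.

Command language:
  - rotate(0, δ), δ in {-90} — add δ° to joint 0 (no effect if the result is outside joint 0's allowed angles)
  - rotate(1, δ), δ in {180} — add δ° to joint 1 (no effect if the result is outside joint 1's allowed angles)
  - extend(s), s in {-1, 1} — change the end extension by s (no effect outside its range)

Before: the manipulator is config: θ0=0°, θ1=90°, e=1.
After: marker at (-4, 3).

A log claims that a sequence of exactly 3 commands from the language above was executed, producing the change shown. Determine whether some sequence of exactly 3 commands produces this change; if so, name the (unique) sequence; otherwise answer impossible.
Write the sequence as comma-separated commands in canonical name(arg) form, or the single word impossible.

from: config: θ0=0°, θ1=90°, e=1
step 1 (rotate(0, -90)): config: θ0=270°, θ1=90°, e=1
step 2 (rotate(0, -90)): config: θ0=180°, θ1=90°, e=1
step 3 (rotate(0, -90)): config: θ0=90°, θ1=90°, e=1
all 64 alternatives checked — unique.

rotate(0, -90), rotate(0, -90), rotate(0, -90)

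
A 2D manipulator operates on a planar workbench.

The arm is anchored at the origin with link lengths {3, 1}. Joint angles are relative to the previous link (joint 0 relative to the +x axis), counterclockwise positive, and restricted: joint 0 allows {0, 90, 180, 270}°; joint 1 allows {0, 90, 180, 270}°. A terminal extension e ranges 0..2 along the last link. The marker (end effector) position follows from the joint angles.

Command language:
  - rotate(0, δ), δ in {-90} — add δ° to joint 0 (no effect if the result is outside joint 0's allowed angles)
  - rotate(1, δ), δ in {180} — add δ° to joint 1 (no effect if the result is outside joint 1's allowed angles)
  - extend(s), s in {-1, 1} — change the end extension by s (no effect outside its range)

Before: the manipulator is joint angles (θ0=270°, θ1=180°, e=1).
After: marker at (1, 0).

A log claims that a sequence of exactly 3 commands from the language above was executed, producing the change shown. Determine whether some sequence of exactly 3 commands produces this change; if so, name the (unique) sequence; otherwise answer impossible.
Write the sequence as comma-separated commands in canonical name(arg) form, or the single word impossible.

initial: joint angles (θ0=270°, θ1=180°, e=1)
step 1 (rotate(0, -90)): joint angles (θ0=180°, θ1=180°, e=1)
step 2 (rotate(0, -90)): joint angles (θ0=90°, θ1=180°, e=1)
step 3 (rotate(0, -90)): joint angles (θ0=0°, θ1=180°, e=1)
no rival 3-sequence matches.

rotate(0, -90), rotate(0, -90), rotate(0, -90)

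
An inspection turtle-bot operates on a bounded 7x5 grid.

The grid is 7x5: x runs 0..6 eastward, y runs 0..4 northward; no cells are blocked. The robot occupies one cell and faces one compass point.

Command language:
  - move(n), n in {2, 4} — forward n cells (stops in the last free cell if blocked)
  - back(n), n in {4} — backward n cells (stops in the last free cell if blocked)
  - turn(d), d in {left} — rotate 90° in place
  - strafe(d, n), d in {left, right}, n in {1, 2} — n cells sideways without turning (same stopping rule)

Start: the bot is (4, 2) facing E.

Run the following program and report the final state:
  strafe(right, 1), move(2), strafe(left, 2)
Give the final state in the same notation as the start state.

from: (4, 2) facing E
step 1 (strafe(right, 1)): (4, 1) facing E
step 2 (move(2)): (6, 1) facing E
step 3 (strafe(left, 2)): (6, 3) facing E

(6, 3) facing E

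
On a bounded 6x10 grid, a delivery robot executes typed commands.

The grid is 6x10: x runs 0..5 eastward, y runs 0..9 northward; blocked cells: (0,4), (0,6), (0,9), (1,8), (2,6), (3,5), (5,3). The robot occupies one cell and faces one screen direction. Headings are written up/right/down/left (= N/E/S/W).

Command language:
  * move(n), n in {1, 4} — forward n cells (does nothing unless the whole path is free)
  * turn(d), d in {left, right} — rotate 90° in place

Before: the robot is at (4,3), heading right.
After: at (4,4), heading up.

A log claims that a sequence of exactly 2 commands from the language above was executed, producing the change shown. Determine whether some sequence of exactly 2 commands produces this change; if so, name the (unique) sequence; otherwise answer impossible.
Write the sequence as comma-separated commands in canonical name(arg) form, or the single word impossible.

turn(left), move(1)

key: running move(1) before turn(left) would end elsewhere — order is forced
t0: at (4,3), heading right
t=1 turn(left) ⇒ at (4,3), heading up
t=2 move(1) ⇒ at (4,4), heading up
no other 2-command option fits: unique.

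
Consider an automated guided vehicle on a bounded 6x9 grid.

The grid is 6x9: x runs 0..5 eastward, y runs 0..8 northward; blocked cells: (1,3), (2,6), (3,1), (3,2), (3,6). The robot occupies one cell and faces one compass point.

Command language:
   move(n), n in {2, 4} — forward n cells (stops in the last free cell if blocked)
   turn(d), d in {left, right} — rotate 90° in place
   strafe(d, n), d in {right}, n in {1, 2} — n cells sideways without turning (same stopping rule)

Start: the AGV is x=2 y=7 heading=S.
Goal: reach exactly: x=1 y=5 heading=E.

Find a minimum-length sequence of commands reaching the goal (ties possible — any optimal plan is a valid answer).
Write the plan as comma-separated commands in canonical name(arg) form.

t0: x=2 y=7 heading=S
1. strafe(right, 1) → x=1 y=7 heading=S
2. move(2) → x=1 y=5 heading=S
3. turn(left) → x=1 y=5 heading=E
nothing shorter than 3 reaches the goal.

strafe(right, 1), move(2), turn(left)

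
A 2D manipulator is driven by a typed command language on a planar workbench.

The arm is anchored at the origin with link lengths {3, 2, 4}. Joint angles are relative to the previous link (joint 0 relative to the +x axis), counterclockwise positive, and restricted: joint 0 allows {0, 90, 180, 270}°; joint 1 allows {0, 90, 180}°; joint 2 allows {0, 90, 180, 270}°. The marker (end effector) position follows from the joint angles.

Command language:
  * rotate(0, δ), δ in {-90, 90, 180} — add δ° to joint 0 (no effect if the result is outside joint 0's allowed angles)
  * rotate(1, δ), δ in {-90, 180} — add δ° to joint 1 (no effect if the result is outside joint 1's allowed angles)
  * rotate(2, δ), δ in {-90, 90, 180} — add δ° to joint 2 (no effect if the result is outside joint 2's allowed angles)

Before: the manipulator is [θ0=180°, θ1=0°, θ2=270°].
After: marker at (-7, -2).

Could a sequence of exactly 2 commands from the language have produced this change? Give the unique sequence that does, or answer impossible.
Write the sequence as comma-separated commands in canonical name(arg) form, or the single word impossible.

rotate(1, 180), rotate(1, -90)

key: order matters: swapping rotate(1, 180) and rotate(1, -90) lands elsewhere
initial: [θ0=180°, θ1=0°, θ2=270°]
step 1 (rotate(1, 180)): [θ0=180°, θ1=180°, θ2=270°]
step 2 (rotate(1, -90)): [θ0=180°, θ1=90°, θ2=270°]
uniquely the one of 64 2-step routes that fits.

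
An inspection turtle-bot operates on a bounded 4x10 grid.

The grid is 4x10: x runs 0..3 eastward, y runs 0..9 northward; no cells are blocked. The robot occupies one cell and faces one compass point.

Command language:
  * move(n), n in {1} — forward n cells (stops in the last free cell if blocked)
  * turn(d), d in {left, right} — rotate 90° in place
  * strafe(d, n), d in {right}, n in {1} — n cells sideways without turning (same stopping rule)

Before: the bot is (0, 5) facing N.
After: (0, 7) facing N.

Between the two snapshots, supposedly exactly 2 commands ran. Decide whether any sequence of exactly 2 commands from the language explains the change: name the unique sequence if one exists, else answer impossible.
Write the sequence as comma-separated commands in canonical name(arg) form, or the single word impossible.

key: still facing N at the end — nothing in the sequence rotates
start: (0, 5) facing N
step 1 (move(1)): (0, 6) facing N
step 2 (move(1)): (0, 7) facing N
all 16 alternatives checked — unique.

move(1), move(1)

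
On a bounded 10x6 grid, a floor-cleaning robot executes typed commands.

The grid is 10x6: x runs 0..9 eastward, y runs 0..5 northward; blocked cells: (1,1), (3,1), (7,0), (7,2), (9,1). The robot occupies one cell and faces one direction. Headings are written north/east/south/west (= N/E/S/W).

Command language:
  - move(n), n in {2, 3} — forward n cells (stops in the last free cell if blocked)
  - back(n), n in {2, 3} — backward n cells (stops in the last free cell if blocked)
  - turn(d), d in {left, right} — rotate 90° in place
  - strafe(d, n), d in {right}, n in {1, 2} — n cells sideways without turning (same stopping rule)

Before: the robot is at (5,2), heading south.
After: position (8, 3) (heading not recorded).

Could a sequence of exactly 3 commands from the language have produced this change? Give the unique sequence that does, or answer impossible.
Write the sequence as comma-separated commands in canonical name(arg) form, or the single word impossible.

key: order matters: swapping turn(right) and back(3) lands elsewhere
from: at (5,2), heading south
step 1 (turn(right)): at (5,2), heading west
step 2 (strafe(right, 1)): at (5,3), heading west
step 3 (back(3)): at (8,3), heading west
no rival 3-sequence matches.

turn(right), strafe(right, 1), back(3)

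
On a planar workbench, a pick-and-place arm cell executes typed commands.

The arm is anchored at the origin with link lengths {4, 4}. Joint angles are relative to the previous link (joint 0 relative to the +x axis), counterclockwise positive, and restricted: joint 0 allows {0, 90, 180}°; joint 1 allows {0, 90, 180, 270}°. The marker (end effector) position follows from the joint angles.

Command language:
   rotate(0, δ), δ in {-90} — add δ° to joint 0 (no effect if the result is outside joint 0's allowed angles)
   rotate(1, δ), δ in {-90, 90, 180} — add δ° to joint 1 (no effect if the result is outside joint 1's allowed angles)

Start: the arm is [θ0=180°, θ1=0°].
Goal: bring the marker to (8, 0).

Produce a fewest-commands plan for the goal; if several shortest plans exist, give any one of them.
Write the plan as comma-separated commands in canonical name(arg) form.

rotate(0, -90), rotate(0, -90)

t0: [θ0=180°, θ1=0°]
[1] after rotate(0, -90): [θ0=90°, θ1=0°]
[2] after rotate(0, -90): [θ0=0°, θ1=0°]
nothing shorter than 2 reaches the goal.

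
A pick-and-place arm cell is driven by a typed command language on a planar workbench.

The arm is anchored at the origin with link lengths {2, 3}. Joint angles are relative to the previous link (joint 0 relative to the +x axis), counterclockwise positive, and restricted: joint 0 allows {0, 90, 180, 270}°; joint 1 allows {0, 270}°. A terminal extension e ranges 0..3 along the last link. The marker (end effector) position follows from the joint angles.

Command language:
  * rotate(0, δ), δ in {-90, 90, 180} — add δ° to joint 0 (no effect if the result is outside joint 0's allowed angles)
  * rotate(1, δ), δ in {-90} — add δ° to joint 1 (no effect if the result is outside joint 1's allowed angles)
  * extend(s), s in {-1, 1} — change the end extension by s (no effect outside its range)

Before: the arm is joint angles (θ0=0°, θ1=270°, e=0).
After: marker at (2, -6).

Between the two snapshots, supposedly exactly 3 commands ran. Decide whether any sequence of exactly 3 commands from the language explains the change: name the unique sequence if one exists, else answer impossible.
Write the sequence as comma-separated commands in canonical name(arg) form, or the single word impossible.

extend(1), extend(1), extend(1)

begin: joint angles (θ0=0°, θ1=270°, e=0)
step 1 (extend(1)): joint angles (θ0=0°, θ1=270°, e=1)
step 2 (extend(1)): joint angles (θ0=0°, θ1=270°, e=2)
step 3 (extend(1)): joint angles (θ0=0°, θ1=270°, e=3)
no other 3-command option fits: unique.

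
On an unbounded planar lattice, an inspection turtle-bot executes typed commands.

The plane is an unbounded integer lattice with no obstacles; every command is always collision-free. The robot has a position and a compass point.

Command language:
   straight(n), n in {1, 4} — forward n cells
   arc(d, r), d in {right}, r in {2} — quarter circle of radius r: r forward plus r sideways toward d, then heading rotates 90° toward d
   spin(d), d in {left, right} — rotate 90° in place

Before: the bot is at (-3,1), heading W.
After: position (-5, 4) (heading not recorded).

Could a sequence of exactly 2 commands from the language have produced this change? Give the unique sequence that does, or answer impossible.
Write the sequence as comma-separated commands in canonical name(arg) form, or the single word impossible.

key: order matters: swapping arc(right, 2) and straight(1) lands elsewhere
begin: at (-3,1), heading W
[1] after arc(right, 2): at (-5,3), heading N
[2] after straight(1): at (-5,4), heading N
uniquely the one of 25 2-step routes that fits.

arc(right, 2), straight(1)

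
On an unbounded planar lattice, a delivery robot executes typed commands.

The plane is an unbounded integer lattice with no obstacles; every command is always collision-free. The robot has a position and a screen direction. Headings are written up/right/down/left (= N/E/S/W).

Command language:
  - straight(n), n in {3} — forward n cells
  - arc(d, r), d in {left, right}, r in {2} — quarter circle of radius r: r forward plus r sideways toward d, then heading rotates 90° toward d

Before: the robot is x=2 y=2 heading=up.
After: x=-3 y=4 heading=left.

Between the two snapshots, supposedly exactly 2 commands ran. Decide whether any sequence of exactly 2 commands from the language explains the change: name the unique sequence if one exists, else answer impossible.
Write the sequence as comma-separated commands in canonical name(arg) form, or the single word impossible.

key: order matters: swapping arc(left, 2) and straight(3) lands elsewhere
initial: x=2 y=2 heading=up
[1] after arc(left, 2): x=0 y=4 heading=left
[2] after straight(3): x=-3 y=4 heading=left
all 9 alternatives checked — unique.

arc(left, 2), straight(3)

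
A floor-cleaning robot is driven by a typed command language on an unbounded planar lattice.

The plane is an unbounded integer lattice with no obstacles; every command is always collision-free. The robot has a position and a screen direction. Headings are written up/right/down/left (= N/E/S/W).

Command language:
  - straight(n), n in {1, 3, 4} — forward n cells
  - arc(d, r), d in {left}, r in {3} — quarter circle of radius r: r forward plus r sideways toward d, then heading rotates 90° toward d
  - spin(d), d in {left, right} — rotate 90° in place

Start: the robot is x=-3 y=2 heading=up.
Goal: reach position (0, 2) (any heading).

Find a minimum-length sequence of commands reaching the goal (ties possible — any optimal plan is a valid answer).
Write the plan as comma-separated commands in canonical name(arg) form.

initial: x=-3 y=2 heading=up
t=1 spin(right) ⇒ x=-3 y=2 heading=right
t=2 straight(3) ⇒ x=0 y=2 heading=right
nothing shorter than 2 reaches the goal.

spin(right), straight(3)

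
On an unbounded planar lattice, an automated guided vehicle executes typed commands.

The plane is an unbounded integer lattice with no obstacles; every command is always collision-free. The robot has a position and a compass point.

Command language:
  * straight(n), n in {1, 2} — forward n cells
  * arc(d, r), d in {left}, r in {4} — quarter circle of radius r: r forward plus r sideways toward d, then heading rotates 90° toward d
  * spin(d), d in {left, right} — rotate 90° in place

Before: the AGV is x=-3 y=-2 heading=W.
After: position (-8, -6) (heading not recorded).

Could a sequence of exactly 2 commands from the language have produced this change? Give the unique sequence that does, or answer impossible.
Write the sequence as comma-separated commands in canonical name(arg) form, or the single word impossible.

straight(1), arc(left, 4)

key: running arc(left, 4) before straight(1) would end elsewhere — order is forced
from: x=-3 y=-2 heading=W
1. straight(1) → x=-4 y=-2 heading=W
2. arc(left, 4) → x=-8 y=-6 heading=S
no other 2-command option fits: unique.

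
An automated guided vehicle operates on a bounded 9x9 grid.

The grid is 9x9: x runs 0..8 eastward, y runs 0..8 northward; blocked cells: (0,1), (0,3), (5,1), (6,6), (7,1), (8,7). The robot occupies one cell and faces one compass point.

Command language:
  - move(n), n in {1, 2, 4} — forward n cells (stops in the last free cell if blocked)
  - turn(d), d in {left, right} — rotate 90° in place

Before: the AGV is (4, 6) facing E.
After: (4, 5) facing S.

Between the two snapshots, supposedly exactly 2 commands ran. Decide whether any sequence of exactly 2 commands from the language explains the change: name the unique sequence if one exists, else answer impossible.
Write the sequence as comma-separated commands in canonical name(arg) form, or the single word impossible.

turn(right), move(1)

key: cell and facing (now S) both changed — the 2 commands mix motion and turning
t0: (4, 6) facing E
1. turn(right) → (4, 6) facing S
2. move(1) → (4, 5) facing S
uniquely the one of 25 2-step routes that fits.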